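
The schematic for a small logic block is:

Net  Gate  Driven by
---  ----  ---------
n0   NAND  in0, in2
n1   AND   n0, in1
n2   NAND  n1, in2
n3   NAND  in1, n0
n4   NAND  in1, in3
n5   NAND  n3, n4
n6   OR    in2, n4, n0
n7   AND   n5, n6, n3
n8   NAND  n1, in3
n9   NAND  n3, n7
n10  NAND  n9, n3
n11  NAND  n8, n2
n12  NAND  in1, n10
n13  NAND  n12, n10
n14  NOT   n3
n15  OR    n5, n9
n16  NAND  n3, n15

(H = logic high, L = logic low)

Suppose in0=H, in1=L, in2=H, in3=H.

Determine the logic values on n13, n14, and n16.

n0 = in0 NAND in2 = H NAND H = L
n3 = in1 NAND n0 = L NAND L = H
n4 = in1 NAND in3 = L NAND H = H
n5 = n3 NAND n4 = H NAND H = L
n6 = in2 OR n4 OR n0 = H OR H OR L = H
n7 = n5 AND n6 AND n3 = L AND H AND H = L
n9 = n3 NAND n7 = H NAND L = H
n10 = n9 NAND n3 = H NAND H = L
n12 = in1 NAND n10 = L NAND L = H
n13 = n12 NAND n10 = H NAND L = H
n14 = NOT n3 = NOT H = L
n15 = n5 OR n9 = L OR H = H
n16 = n3 NAND n15 = H NAND H = L

n13 = H, n14 = L, n16 = L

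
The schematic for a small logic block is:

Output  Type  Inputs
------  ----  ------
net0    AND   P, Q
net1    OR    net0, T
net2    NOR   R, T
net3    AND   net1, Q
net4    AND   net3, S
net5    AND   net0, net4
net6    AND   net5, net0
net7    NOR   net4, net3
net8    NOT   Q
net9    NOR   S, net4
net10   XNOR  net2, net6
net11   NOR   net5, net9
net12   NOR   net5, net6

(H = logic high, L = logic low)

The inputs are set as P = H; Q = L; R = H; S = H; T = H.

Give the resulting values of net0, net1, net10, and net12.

net0 = L  net1 = H  net10 = H  net12 = H

net0 = P AND Q = H AND L = L
net1 = net0 OR T = L OR H = H
net2 = R NOR T = H NOR H = L
net3 = net1 AND Q = H AND L = L
net4 = net3 AND S = L AND H = L
net5 = net0 AND net4 = L AND L = L
net6 = net5 AND net0 = L AND L = L
net10 = net2 XNOR net6 = L XNOR L = H
net12 = net5 NOR net6 = L NOR L = H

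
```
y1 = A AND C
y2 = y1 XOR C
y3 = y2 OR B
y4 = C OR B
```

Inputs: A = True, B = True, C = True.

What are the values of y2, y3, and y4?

y2 = False; y3 = True; y4 = True

y1 = A AND C = True AND True = True
y2 = y1 XOR C = True XOR True = False
y3 = y2 OR B = False OR True = True
y4 = C OR B = True OR True = True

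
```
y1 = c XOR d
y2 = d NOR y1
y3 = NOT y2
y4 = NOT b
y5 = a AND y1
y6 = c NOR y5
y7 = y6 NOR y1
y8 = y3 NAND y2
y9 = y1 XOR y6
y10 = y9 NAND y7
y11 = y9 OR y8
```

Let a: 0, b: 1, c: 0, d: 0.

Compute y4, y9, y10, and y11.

y1 = c XOR d = 0 XOR 0 = 0
y2 = d NOR y1 = 0 NOR 0 = 1
y3 = NOT y2 = NOT 1 = 0
y4 = NOT b = NOT 1 = 0
y5 = a AND y1 = 0 AND 0 = 0
y6 = c NOR y5 = 0 NOR 0 = 1
y7 = y6 NOR y1 = 1 NOR 0 = 0
y8 = y3 NAND y2 = 0 NAND 1 = 1
y9 = y1 XOR y6 = 0 XOR 1 = 1
y10 = y9 NAND y7 = 1 NAND 0 = 1
y11 = y9 OR y8 = 1 OR 1 = 1

y4 = 0, y9 = 1, y10 = 1, y11 = 1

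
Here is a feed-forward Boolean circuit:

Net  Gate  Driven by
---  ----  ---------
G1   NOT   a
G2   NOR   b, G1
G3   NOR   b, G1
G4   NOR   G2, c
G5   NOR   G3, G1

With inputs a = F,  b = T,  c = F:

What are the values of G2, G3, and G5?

G2 = F, G3 = F, G5 = F

G1 = NOT a = NOT F = T
G2 = b NOR G1 = T NOR T = F
G3 = b NOR G1 = T NOR T = F
G5 = G3 NOR G1 = F NOR T = F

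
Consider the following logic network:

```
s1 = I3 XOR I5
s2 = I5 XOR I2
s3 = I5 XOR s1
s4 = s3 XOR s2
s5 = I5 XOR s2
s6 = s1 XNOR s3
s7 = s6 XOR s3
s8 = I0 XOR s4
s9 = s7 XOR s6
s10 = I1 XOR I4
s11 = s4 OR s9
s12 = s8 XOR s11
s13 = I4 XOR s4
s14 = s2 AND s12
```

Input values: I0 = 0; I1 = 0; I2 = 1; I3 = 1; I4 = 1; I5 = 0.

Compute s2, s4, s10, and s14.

s1 = I3 XOR I5 = 1 XOR 0 = 1
s2 = I5 XOR I2 = 0 XOR 1 = 1
s3 = I5 XOR s1 = 0 XOR 1 = 1
s4 = s3 XOR s2 = 1 XOR 1 = 0
s6 = s1 XNOR s3 = 1 XNOR 1 = 1
s7 = s6 XOR s3 = 1 XOR 1 = 0
s8 = I0 XOR s4 = 0 XOR 0 = 0
s9 = s7 XOR s6 = 0 XOR 1 = 1
s10 = I1 XOR I4 = 0 XOR 1 = 1
s11 = s4 OR s9 = 0 OR 1 = 1
s12 = s8 XOR s11 = 0 XOR 1 = 1
s14 = s2 AND s12 = 1 AND 1 = 1

s2 = 1, s4 = 0, s10 = 1, s14 = 1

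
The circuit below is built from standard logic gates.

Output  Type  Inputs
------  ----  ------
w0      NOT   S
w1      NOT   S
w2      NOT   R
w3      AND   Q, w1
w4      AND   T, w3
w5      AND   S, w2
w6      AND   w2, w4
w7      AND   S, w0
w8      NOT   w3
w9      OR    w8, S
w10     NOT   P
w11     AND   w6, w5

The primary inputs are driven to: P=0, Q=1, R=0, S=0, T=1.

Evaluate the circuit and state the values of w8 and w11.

w8 = 0; w11 = 0

w1 = NOT S = NOT 0 = 1
w2 = NOT R = NOT 0 = 1
w3 = Q AND w1 = 1 AND 1 = 1
w4 = T AND w3 = 1 AND 1 = 1
w5 = S AND w2 = 0 AND 1 = 0
w6 = w2 AND w4 = 1 AND 1 = 1
w8 = NOT w3 = NOT 1 = 0
w11 = w6 AND w5 = 1 AND 0 = 0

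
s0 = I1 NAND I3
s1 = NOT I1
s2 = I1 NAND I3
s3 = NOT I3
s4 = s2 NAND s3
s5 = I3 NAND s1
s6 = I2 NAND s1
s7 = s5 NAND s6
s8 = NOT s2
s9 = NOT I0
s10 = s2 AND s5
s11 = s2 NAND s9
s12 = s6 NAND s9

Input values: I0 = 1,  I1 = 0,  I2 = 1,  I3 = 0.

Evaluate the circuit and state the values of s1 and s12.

s1 = NOT I1 = NOT 0 = 1
s6 = I2 NAND s1 = 1 NAND 1 = 0
s9 = NOT I0 = NOT 1 = 0
s12 = s6 NAND s9 = 0 NAND 0 = 1

s1 = 1, s12 = 1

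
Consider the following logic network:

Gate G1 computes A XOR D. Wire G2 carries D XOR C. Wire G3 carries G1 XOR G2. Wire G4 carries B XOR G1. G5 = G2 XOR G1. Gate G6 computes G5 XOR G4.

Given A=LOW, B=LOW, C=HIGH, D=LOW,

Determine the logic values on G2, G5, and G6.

G2 = HIGH, G5 = HIGH, G6 = HIGH

G1 = A XOR D = LOW XOR LOW = LOW
G2 = D XOR C = LOW XOR HIGH = HIGH
G4 = B XOR G1 = LOW XOR LOW = LOW
G5 = G2 XOR G1 = HIGH XOR LOW = HIGH
G6 = G5 XOR G4 = HIGH XOR LOW = HIGH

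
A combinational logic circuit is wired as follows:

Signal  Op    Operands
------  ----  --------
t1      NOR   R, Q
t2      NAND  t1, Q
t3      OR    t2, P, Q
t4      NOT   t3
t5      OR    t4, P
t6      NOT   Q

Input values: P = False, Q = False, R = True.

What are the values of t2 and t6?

t1 = R NOR Q = True NOR False = False
t2 = t1 NAND Q = False NAND False = True
t6 = NOT Q = NOT False = True

t2 = True, t6 = True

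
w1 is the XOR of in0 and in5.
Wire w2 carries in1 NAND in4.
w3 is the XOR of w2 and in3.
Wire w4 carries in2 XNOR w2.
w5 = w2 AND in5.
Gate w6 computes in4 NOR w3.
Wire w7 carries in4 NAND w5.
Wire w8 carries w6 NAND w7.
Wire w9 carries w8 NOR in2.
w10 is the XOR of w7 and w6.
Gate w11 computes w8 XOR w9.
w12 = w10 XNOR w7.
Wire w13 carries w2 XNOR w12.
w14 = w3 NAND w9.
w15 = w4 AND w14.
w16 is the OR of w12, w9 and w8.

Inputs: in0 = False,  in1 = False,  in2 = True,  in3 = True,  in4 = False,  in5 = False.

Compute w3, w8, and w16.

w3 = False, w8 = False, w16 = False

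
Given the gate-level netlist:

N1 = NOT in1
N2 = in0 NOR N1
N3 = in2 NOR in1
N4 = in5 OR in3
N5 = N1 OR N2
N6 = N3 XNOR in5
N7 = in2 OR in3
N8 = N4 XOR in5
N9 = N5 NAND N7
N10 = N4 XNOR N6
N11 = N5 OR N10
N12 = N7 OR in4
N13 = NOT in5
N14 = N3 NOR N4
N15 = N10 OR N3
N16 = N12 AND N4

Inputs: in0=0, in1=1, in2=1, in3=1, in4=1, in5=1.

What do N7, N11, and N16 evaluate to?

N7 = 1, N11 = 1, N16 = 1

N1 = NOT in1 = NOT 1 = 0
N2 = in0 NOR N1 = 0 NOR 0 = 1
N3 = in2 NOR in1 = 1 NOR 1 = 0
N4 = in5 OR in3 = 1 OR 1 = 1
N5 = N1 OR N2 = 0 OR 1 = 1
N6 = N3 XNOR in5 = 0 XNOR 1 = 0
N7 = in2 OR in3 = 1 OR 1 = 1
N10 = N4 XNOR N6 = 1 XNOR 0 = 0
N11 = N5 OR N10 = 1 OR 0 = 1
N12 = N7 OR in4 = 1 OR 1 = 1
N16 = N12 AND N4 = 1 AND 1 = 1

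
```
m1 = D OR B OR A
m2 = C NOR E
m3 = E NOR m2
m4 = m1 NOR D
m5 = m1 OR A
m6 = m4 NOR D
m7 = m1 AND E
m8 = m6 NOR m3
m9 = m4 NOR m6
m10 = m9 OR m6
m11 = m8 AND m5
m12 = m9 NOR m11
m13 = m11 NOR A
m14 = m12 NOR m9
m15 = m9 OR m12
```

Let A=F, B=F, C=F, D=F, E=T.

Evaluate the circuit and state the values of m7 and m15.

m7 = F, m15 = T

m1 = D OR B OR A = F OR F OR F = F
m2 = C NOR E = F NOR T = F
m3 = E NOR m2 = T NOR F = F
m4 = m1 NOR D = F NOR F = T
m5 = m1 OR A = F OR F = F
m6 = m4 NOR D = T NOR F = F
m7 = m1 AND E = F AND T = F
m8 = m6 NOR m3 = F NOR F = T
m9 = m4 NOR m6 = T NOR F = F
m11 = m8 AND m5 = T AND F = F
m12 = m9 NOR m11 = F NOR F = T
m15 = m9 OR m12 = F OR T = T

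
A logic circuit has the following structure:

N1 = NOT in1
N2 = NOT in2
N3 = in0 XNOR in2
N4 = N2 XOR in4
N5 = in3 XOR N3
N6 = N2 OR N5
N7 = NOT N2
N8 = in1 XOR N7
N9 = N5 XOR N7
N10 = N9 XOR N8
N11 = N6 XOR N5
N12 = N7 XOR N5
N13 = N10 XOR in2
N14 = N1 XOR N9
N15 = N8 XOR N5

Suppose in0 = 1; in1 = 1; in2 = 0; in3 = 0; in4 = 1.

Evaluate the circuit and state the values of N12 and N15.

N12 = 0  N15 = 1

N2 = NOT in2 = NOT 0 = 1
N3 = in0 XNOR in2 = 1 XNOR 0 = 0
N5 = in3 XOR N3 = 0 XOR 0 = 0
N7 = NOT N2 = NOT 1 = 0
N8 = in1 XOR N7 = 1 XOR 0 = 1
N12 = N7 XOR N5 = 0 XOR 0 = 0
N15 = N8 XOR N5 = 1 XOR 0 = 1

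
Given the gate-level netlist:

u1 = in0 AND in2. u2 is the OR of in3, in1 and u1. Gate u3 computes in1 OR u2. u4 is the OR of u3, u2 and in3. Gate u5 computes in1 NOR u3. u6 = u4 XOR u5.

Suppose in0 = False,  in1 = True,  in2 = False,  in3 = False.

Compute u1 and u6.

u1 = False, u6 = True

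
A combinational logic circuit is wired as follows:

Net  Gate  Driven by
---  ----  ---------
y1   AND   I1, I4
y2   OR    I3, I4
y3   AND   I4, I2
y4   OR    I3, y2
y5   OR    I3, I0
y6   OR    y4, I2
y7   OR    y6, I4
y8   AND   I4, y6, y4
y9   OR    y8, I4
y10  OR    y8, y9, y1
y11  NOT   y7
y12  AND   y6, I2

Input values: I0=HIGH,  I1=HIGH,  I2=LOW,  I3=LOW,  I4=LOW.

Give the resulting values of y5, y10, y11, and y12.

y5 = HIGH  y10 = LOW  y11 = HIGH  y12 = LOW

y1 = I1 AND I4 = HIGH AND LOW = LOW
y2 = I3 OR I4 = LOW OR LOW = LOW
y4 = I3 OR y2 = LOW OR LOW = LOW
y5 = I3 OR I0 = LOW OR HIGH = HIGH
y6 = y4 OR I2 = LOW OR LOW = LOW
y7 = y6 OR I4 = LOW OR LOW = LOW
y8 = I4 AND y6 AND y4 = LOW AND LOW AND LOW = LOW
y9 = y8 OR I4 = LOW OR LOW = LOW
y10 = y8 OR y9 OR y1 = LOW OR LOW OR LOW = LOW
y11 = NOT y7 = NOT LOW = HIGH
y12 = y6 AND I2 = LOW AND LOW = LOW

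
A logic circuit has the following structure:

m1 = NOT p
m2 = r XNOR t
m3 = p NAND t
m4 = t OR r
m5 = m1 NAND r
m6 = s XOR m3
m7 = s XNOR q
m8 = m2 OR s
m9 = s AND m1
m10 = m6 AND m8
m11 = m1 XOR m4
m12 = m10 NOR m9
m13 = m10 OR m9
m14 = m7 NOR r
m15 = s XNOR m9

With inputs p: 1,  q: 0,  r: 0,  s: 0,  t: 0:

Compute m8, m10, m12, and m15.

m8 = 1, m10 = 1, m12 = 0, m15 = 1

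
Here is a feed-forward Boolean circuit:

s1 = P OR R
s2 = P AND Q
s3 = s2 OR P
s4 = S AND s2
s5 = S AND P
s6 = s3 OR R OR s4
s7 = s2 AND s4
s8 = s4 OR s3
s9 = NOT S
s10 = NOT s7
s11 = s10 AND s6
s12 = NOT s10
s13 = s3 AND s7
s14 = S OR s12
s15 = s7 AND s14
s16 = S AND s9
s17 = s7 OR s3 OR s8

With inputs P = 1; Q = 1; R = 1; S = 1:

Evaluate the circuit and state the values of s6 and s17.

s6 = 1; s17 = 1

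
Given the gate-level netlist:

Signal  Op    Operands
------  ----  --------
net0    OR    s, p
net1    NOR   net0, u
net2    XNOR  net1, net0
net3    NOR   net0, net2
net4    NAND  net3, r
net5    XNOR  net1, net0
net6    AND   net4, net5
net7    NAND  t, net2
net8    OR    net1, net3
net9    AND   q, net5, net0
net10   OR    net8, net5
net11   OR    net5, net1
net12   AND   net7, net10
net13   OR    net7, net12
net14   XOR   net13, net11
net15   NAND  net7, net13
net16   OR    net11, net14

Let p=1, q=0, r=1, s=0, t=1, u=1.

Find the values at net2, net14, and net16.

net2 = 0, net14 = 1, net16 = 1

net0 = s OR p = 0 OR 1 = 1
net1 = net0 NOR u = 1 NOR 1 = 0
net2 = net1 XNOR net0 = 0 XNOR 1 = 0
net3 = net0 NOR net2 = 1 NOR 0 = 0
net5 = net1 XNOR net0 = 0 XNOR 1 = 0
net7 = t NAND net2 = 1 NAND 0 = 1
net8 = net1 OR net3 = 0 OR 0 = 0
net10 = net8 OR net5 = 0 OR 0 = 0
net11 = net5 OR net1 = 0 OR 0 = 0
net12 = net7 AND net10 = 1 AND 0 = 0
net13 = net7 OR net12 = 1 OR 0 = 1
net14 = net13 XOR net11 = 1 XOR 0 = 1
net16 = net11 OR net14 = 0 OR 1 = 1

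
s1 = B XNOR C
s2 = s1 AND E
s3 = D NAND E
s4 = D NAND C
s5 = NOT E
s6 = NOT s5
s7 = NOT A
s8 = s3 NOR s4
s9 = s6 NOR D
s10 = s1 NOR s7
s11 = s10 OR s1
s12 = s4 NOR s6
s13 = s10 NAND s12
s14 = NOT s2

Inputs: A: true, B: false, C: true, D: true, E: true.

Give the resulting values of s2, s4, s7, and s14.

s2 = false; s4 = false; s7 = false; s14 = true

s1 = B XNOR C = false XNOR true = false
s2 = s1 AND E = false AND true = false
s4 = D NAND C = true NAND true = false
s7 = NOT A = NOT true = false
s14 = NOT s2 = NOT false = true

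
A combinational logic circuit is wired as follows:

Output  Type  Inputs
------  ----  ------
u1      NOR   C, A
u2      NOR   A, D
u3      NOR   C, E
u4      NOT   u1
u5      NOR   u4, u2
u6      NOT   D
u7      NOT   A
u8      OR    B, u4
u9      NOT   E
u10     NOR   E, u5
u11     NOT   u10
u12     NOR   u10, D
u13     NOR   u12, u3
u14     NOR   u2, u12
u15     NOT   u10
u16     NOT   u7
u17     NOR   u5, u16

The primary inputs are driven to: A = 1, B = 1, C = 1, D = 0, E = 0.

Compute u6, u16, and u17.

u6 = 1  u16 = 1  u17 = 0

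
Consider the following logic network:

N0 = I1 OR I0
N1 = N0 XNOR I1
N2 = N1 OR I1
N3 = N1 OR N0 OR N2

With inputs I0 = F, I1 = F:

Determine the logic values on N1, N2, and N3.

N1 = T; N2 = T; N3 = T

N0 = I1 OR I0 = F OR F = F
N1 = N0 XNOR I1 = F XNOR F = T
N2 = N1 OR I1 = T OR F = T
N3 = N1 OR N0 OR N2 = T OR F OR T = T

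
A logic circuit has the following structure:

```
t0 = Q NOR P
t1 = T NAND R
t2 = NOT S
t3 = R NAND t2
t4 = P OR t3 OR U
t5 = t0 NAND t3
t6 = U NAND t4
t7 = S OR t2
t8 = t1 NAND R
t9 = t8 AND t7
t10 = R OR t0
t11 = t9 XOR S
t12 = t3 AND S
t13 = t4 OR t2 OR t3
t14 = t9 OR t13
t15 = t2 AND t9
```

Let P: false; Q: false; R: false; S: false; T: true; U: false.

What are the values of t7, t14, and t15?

t7 = true; t14 = true; t15 = true

t1 = T NAND R = true NAND false = true
t2 = NOT S = NOT false = true
t3 = R NAND t2 = false NAND true = true
t4 = P OR t3 OR U = false OR true OR false = true
t7 = S OR t2 = false OR true = true
t8 = t1 NAND R = true NAND false = true
t9 = t8 AND t7 = true AND true = true
t13 = t4 OR t2 OR t3 = true OR true OR true = true
t14 = t9 OR t13 = true OR true = true
t15 = t2 AND t9 = true AND true = true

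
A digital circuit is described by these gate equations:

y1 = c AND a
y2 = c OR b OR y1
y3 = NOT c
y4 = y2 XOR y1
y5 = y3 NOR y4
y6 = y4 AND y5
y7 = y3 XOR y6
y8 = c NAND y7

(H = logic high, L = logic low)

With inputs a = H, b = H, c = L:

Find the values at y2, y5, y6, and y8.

y2 = H; y5 = L; y6 = L; y8 = H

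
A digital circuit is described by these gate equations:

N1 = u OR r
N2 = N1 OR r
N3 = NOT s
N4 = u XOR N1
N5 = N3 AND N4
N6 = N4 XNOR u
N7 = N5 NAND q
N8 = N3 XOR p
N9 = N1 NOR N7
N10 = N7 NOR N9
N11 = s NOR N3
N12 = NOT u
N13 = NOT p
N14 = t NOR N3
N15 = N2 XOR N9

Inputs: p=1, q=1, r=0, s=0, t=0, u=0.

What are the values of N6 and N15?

N1 = u OR r = 0 OR 0 = 0
N2 = N1 OR r = 0 OR 0 = 0
N3 = NOT s = NOT 0 = 1
N4 = u XOR N1 = 0 XOR 0 = 0
N5 = N3 AND N4 = 1 AND 0 = 0
N6 = N4 XNOR u = 0 XNOR 0 = 1
N7 = N5 NAND q = 0 NAND 1 = 1
N9 = N1 NOR N7 = 0 NOR 1 = 0
N15 = N2 XOR N9 = 0 XOR 0 = 0

N6 = 1, N15 = 0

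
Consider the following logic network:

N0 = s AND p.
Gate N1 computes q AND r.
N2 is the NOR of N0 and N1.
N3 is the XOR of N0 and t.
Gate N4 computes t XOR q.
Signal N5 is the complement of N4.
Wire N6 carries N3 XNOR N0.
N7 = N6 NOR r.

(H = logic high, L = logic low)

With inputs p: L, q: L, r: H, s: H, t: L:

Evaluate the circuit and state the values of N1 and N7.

N1 = L, N7 = L

N0 = s AND p = H AND L = L
N1 = q AND r = L AND H = L
N3 = N0 XOR t = L XOR L = L
N6 = N3 XNOR N0 = L XNOR L = H
N7 = N6 NOR r = H NOR H = L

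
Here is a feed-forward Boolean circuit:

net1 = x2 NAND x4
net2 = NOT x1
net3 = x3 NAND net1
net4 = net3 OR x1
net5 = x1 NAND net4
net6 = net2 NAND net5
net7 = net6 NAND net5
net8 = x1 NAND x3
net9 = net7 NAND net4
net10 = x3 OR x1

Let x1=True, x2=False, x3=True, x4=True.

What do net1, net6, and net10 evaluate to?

net1 = True, net6 = True, net10 = True

net1 = x2 NAND x4 = False NAND True = True
net2 = NOT x1 = NOT True = False
net3 = x3 NAND net1 = True NAND True = False
net4 = net3 OR x1 = False OR True = True
net5 = x1 NAND net4 = True NAND True = False
net6 = net2 NAND net5 = False NAND False = True
net10 = x3 OR x1 = True OR True = True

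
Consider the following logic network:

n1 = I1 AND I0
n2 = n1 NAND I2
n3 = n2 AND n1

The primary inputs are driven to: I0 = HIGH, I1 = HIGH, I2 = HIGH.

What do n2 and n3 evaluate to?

n2 = LOW, n3 = LOW

n1 = I1 AND I0 = HIGH AND HIGH = HIGH
n2 = n1 NAND I2 = HIGH NAND HIGH = LOW
n3 = n2 AND n1 = LOW AND HIGH = LOW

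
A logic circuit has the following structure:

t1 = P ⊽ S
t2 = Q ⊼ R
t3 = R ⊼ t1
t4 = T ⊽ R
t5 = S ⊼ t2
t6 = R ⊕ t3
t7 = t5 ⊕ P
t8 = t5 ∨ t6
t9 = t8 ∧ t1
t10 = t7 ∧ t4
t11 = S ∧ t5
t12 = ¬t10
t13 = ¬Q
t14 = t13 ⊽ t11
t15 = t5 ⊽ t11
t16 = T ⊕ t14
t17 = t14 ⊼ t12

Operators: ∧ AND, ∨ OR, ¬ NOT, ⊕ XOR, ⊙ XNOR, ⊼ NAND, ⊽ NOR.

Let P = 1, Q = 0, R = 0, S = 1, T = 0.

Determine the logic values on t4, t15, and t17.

t4 = 1; t15 = 1; t17 = 1

t2 = Q NAND R = 0 NAND 0 = 1
t4 = T NOR R = 0 NOR 0 = 1
t5 = S NAND t2 = 1 NAND 1 = 0
t7 = t5 XOR P = 0 XOR 1 = 1
t10 = t7 AND t4 = 1 AND 1 = 1
t11 = S AND t5 = 1 AND 0 = 0
t12 = NOT t10 = NOT 1 = 0
t13 = NOT Q = NOT 0 = 1
t14 = t13 NOR t11 = 1 NOR 0 = 0
t15 = t5 NOR t11 = 0 NOR 0 = 1
t17 = t14 NAND t12 = 0 NAND 0 = 1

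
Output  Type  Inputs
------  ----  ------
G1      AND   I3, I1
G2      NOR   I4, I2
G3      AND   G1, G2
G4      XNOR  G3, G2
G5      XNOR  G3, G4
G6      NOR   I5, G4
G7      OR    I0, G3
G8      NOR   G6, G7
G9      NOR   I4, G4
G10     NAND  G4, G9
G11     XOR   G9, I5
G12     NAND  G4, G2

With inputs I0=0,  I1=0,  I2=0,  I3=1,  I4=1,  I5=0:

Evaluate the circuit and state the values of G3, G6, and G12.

G3 = 0, G6 = 0, G12 = 1

G1 = I3 AND I1 = 1 AND 0 = 0
G2 = I4 NOR I2 = 1 NOR 0 = 0
G3 = G1 AND G2 = 0 AND 0 = 0
G4 = G3 XNOR G2 = 0 XNOR 0 = 1
G6 = I5 NOR G4 = 0 NOR 1 = 0
G12 = G4 NAND G2 = 1 NAND 0 = 1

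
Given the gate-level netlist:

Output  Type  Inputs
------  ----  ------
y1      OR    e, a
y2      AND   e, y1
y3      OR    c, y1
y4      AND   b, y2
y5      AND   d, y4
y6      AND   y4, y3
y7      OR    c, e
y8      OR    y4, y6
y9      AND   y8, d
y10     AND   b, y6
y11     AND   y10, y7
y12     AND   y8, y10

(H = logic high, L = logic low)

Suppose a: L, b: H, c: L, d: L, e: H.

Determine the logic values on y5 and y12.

y5 = L  y12 = H

y1 = e OR a = H OR L = H
y2 = e AND y1 = H AND H = H
y3 = c OR y1 = L OR H = H
y4 = b AND y2 = H AND H = H
y5 = d AND y4 = L AND H = L
y6 = y4 AND y3 = H AND H = H
y8 = y4 OR y6 = H OR H = H
y10 = b AND y6 = H AND H = H
y12 = y8 AND y10 = H AND H = H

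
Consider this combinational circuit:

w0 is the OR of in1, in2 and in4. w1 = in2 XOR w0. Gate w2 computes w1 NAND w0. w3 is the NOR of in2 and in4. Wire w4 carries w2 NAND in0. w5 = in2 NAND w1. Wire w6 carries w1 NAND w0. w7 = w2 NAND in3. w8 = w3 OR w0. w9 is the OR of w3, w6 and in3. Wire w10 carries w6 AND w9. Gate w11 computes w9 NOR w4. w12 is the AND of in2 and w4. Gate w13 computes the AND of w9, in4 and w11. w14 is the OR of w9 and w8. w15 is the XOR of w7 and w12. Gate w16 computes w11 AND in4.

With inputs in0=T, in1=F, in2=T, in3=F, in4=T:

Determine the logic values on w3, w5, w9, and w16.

w3 = F; w5 = T; w9 = T; w16 = F

w0 = in1 OR in2 OR in4 = F OR T OR T = T
w1 = in2 XOR w0 = T XOR T = F
w2 = w1 NAND w0 = F NAND T = T
w3 = in2 NOR in4 = T NOR T = F
w4 = w2 NAND in0 = T NAND T = F
w5 = in2 NAND w1 = T NAND F = T
w6 = w1 NAND w0 = F NAND T = T
w9 = w3 OR w6 OR in3 = F OR T OR F = T
w11 = w9 NOR w4 = T NOR F = F
w16 = w11 AND in4 = F AND T = F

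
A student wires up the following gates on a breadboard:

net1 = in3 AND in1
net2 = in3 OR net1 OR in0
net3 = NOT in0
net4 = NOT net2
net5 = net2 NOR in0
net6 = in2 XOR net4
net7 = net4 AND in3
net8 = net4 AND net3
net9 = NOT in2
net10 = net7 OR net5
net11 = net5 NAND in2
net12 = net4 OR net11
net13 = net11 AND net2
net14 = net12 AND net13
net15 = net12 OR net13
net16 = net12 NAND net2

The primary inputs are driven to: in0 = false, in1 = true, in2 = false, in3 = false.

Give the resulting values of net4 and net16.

net1 = in3 AND in1 = false AND true = false
net2 = in3 OR net1 OR in0 = false OR false OR false = false
net4 = NOT net2 = NOT false = true
net5 = net2 NOR in0 = false NOR false = true
net11 = net5 NAND in2 = true NAND false = true
net12 = net4 OR net11 = true OR true = true
net16 = net12 NAND net2 = true NAND false = true

net4 = true; net16 = true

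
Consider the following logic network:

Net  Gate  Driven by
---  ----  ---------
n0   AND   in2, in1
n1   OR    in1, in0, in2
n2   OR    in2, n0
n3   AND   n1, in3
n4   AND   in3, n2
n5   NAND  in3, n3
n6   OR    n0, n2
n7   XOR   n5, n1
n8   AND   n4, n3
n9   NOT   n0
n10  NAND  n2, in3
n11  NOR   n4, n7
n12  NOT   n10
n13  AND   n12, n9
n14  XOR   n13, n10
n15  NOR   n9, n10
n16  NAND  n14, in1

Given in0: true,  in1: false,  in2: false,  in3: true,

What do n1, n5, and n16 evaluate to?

n1 = true, n5 = false, n16 = true

n0 = in2 AND in1 = false AND false = false
n1 = in1 OR in0 OR in2 = false OR true OR false = true
n2 = in2 OR n0 = false OR false = false
n3 = n1 AND in3 = true AND true = true
n5 = in3 NAND n3 = true NAND true = false
n9 = NOT n0 = NOT false = true
n10 = n2 NAND in3 = false NAND true = true
n12 = NOT n10 = NOT true = false
n13 = n12 AND n9 = false AND true = false
n14 = n13 XOR n10 = false XOR true = true
n16 = n14 NAND in1 = true NAND false = true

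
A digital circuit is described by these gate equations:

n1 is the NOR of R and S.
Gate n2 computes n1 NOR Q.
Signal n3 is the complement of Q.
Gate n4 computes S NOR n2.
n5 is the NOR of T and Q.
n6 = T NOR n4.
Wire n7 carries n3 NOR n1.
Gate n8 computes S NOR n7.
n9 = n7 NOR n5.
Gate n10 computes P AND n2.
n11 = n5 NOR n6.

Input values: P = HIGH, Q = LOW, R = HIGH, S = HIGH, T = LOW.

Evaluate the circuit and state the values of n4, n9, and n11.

n4 = LOW, n9 = LOW, n11 = LOW

n1 = R NOR S = HIGH NOR HIGH = LOW
n2 = n1 NOR Q = LOW NOR LOW = HIGH
n3 = NOT Q = NOT LOW = HIGH
n4 = S NOR n2 = HIGH NOR HIGH = LOW
n5 = T NOR Q = LOW NOR LOW = HIGH
n6 = T NOR n4 = LOW NOR LOW = HIGH
n7 = n3 NOR n1 = HIGH NOR LOW = LOW
n9 = n7 NOR n5 = LOW NOR HIGH = LOW
n11 = n5 NOR n6 = HIGH NOR HIGH = LOW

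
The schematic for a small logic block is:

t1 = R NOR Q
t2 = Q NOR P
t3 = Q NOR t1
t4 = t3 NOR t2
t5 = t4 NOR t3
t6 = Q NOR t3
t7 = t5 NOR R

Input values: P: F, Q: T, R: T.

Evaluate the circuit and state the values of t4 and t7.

t1 = R NOR Q = T NOR T = F
t2 = Q NOR P = T NOR F = F
t3 = Q NOR t1 = T NOR F = F
t4 = t3 NOR t2 = F NOR F = T
t5 = t4 NOR t3 = T NOR F = F
t7 = t5 NOR R = F NOR T = F

t4 = T, t7 = F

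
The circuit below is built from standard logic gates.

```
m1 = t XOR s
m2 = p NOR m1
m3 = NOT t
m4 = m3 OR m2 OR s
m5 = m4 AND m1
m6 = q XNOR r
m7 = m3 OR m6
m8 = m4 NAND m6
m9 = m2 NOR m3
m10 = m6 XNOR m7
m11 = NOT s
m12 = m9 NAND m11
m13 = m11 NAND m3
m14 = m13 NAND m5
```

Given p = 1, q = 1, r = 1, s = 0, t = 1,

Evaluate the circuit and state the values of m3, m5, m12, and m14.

m3 = 0, m5 = 0, m12 = 0, m14 = 1

m1 = t XOR s = 1 XOR 0 = 1
m2 = p NOR m1 = 1 NOR 1 = 0
m3 = NOT t = NOT 1 = 0
m4 = m3 OR m2 OR s = 0 OR 0 OR 0 = 0
m5 = m4 AND m1 = 0 AND 1 = 0
m9 = m2 NOR m3 = 0 NOR 0 = 1
m11 = NOT s = NOT 0 = 1
m12 = m9 NAND m11 = 1 NAND 1 = 0
m13 = m11 NAND m3 = 1 NAND 0 = 1
m14 = m13 NAND m5 = 1 NAND 0 = 1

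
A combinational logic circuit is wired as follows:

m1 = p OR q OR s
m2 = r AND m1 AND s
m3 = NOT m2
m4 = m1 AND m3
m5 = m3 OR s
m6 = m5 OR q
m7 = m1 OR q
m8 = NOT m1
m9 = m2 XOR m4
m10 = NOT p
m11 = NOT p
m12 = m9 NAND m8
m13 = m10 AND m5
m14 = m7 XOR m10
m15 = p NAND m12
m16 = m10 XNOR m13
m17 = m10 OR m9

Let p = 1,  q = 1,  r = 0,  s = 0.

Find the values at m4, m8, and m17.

m4 = 1, m8 = 0, m17 = 1

m1 = p OR q OR s = 1 OR 1 OR 0 = 1
m2 = r AND m1 AND s = 0 AND 1 AND 0 = 0
m3 = NOT m2 = NOT 0 = 1
m4 = m1 AND m3 = 1 AND 1 = 1
m8 = NOT m1 = NOT 1 = 0
m9 = m2 XOR m4 = 0 XOR 1 = 1
m10 = NOT p = NOT 1 = 0
m17 = m10 OR m9 = 0 OR 1 = 1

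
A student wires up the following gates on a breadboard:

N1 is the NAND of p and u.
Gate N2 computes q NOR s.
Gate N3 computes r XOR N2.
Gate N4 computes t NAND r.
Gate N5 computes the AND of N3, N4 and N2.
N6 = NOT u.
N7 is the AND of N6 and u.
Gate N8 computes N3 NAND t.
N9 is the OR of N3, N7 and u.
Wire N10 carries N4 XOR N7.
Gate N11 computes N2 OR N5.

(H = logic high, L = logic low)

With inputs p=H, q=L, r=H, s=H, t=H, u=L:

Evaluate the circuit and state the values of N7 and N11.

N7 = L, N11 = L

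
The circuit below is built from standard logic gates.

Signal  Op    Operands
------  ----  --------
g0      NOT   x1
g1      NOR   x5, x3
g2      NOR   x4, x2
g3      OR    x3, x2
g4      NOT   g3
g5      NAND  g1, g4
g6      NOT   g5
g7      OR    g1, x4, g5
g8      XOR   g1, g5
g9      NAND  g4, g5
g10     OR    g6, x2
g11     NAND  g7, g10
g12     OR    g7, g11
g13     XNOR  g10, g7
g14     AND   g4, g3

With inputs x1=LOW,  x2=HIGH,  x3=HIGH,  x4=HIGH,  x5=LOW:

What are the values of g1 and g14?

g1 = x5 NOR x3 = LOW NOR HIGH = LOW
g3 = x3 OR x2 = HIGH OR HIGH = HIGH
g4 = NOT g3 = NOT HIGH = LOW
g14 = g4 AND g3 = LOW AND HIGH = LOW

g1 = LOW, g14 = LOW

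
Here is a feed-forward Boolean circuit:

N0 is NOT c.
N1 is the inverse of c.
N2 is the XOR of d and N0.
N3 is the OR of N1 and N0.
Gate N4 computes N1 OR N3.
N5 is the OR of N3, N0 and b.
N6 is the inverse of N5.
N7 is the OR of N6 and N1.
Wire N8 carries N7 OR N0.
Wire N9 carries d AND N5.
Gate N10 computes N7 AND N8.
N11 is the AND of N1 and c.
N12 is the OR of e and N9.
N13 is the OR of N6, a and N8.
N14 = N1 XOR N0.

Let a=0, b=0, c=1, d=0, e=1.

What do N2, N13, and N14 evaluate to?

N0 = NOT c = NOT 1 = 0
N1 = NOT c = NOT 1 = 0
N2 = d XOR N0 = 0 XOR 0 = 0
N3 = N1 OR N0 = 0 OR 0 = 0
N5 = N3 OR N0 OR b = 0 OR 0 OR 0 = 0
N6 = NOT N5 = NOT 0 = 1
N7 = N6 OR N1 = 1 OR 0 = 1
N8 = N7 OR N0 = 1 OR 0 = 1
N13 = N6 OR a OR N8 = 1 OR 0 OR 1 = 1
N14 = N1 XOR N0 = 0 XOR 0 = 0

N2 = 0, N13 = 1, N14 = 0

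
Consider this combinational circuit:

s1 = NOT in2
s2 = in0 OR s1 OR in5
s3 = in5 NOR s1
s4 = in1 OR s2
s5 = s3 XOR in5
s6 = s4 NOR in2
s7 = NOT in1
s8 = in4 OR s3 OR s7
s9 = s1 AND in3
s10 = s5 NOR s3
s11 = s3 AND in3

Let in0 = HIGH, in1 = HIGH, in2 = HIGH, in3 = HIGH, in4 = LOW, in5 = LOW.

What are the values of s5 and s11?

s1 = NOT in2 = NOT HIGH = LOW
s3 = in5 NOR s1 = LOW NOR LOW = HIGH
s5 = s3 XOR in5 = HIGH XOR LOW = HIGH
s11 = s3 AND in3 = HIGH AND HIGH = HIGH

s5 = HIGH, s11 = HIGH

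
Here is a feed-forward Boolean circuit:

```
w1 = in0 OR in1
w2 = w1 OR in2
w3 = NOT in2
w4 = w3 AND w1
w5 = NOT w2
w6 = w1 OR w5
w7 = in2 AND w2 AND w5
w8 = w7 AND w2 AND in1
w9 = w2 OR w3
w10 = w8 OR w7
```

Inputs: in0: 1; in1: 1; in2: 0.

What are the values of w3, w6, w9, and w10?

w3 = 1; w6 = 1; w9 = 1; w10 = 0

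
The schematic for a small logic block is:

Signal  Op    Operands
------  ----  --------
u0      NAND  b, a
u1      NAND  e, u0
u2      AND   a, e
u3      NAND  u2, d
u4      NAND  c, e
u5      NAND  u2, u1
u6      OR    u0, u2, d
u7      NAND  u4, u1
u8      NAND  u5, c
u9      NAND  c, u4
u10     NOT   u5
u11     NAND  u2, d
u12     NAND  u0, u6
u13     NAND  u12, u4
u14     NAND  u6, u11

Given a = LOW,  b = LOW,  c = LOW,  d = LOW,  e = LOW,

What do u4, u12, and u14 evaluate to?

u0 = b NAND a = LOW NAND LOW = HIGH
u2 = a AND e = LOW AND LOW = LOW
u4 = c NAND e = LOW NAND LOW = HIGH
u6 = u0 OR u2 OR d = HIGH OR LOW OR LOW = HIGH
u11 = u2 NAND d = LOW NAND LOW = HIGH
u12 = u0 NAND u6 = HIGH NAND HIGH = LOW
u14 = u6 NAND u11 = HIGH NAND HIGH = LOW

u4 = HIGH  u12 = LOW  u14 = LOW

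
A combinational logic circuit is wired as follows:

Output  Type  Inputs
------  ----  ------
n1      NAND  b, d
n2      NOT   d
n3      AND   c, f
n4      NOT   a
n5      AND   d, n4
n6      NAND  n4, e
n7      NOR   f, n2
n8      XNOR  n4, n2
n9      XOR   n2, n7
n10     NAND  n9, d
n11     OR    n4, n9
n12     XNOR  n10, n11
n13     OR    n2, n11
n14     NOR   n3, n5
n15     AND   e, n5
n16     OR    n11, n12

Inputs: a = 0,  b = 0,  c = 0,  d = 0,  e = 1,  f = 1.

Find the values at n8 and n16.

n2 = NOT d = NOT 0 = 1
n4 = NOT a = NOT 0 = 1
n7 = f NOR n2 = 1 NOR 1 = 0
n8 = n4 XNOR n2 = 1 XNOR 1 = 1
n9 = n2 XOR n7 = 1 XOR 0 = 1
n10 = n9 NAND d = 1 NAND 0 = 1
n11 = n4 OR n9 = 1 OR 1 = 1
n12 = n10 XNOR n11 = 1 XNOR 1 = 1
n16 = n11 OR n12 = 1 OR 1 = 1

n8 = 1; n16 = 1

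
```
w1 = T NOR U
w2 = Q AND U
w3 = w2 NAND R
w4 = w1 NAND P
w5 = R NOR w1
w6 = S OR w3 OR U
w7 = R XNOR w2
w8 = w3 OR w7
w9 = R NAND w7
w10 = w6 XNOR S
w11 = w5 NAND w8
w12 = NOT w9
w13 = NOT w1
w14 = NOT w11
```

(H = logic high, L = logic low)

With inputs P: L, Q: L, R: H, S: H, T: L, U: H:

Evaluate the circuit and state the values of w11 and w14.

w11 = H, w14 = L

w1 = T NOR U = L NOR H = L
w2 = Q AND U = L AND H = L
w3 = w2 NAND R = L NAND H = H
w5 = R NOR w1 = H NOR L = L
w7 = R XNOR w2 = H XNOR L = L
w8 = w3 OR w7 = H OR L = H
w11 = w5 NAND w8 = L NAND H = H
w14 = NOT w11 = NOT H = L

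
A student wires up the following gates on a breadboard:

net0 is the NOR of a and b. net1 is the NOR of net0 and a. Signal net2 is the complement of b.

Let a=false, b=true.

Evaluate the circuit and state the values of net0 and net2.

net0 = a NOR b = false NOR true = false
net2 = NOT b = NOT true = false

net0 = false  net2 = false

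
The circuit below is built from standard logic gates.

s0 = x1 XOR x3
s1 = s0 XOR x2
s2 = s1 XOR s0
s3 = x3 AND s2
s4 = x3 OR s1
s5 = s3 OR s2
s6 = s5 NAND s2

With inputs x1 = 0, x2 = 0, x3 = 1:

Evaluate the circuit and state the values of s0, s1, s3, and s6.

s0 = x1 XOR x3 = 0 XOR 1 = 1
s1 = s0 XOR x2 = 1 XOR 0 = 1
s2 = s1 XOR s0 = 1 XOR 1 = 0
s3 = x3 AND s2 = 1 AND 0 = 0
s5 = s3 OR s2 = 0 OR 0 = 0
s6 = s5 NAND s2 = 0 NAND 0 = 1

s0 = 1; s1 = 1; s3 = 0; s6 = 1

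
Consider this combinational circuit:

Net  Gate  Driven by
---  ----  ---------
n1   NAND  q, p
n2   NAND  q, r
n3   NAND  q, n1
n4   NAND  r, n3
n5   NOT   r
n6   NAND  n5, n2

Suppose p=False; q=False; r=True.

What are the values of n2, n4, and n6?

n2 = True; n4 = False; n6 = True

n1 = q NAND p = False NAND False = True
n2 = q NAND r = False NAND True = True
n3 = q NAND n1 = False NAND True = True
n4 = r NAND n3 = True NAND True = False
n5 = NOT r = NOT True = False
n6 = n5 NAND n2 = False NAND True = True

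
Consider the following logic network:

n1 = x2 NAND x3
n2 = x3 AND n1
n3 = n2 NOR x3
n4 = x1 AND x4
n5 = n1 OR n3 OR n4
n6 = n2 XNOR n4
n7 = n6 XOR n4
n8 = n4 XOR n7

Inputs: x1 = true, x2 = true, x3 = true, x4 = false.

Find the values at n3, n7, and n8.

n3 = false, n7 = true, n8 = true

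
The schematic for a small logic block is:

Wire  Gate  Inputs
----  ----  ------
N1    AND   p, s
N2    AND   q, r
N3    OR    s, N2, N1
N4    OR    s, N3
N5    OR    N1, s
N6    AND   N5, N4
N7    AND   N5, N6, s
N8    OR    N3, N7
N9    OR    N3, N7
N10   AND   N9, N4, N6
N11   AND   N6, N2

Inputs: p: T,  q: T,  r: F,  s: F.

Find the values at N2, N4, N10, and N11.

N1 = p AND s = T AND F = F
N2 = q AND r = T AND F = F
N3 = s OR N2 OR N1 = F OR F OR F = F
N4 = s OR N3 = F OR F = F
N5 = N1 OR s = F OR F = F
N6 = N5 AND N4 = F AND F = F
N7 = N5 AND N6 AND s = F AND F AND F = F
N9 = N3 OR N7 = F OR F = F
N10 = N9 AND N4 AND N6 = F AND F AND F = F
N11 = N6 AND N2 = F AND F = F

N2 = F, N4 = F, N10 = F, N11 = F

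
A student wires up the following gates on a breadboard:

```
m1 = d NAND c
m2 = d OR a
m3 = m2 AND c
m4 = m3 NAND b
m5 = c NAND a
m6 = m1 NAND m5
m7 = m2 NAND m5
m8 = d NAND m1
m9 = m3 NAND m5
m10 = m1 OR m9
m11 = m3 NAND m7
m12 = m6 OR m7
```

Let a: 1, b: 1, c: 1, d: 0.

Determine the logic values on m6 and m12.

m6 = 1; m12 = 1

m1 = d NAND c = 0 NAND 1 = 1
m2 = d OR a = 0 OR 1 = 1
m5 = c NAND a = 1 NAND 1 = 0
m6 = m1 NAND m5 = 1 NAND 0 = 1
m7 = m2 NAND m5 = 1 NAND 0 = 1
m12 = m6 OR m7 = 1 OR 1 = 1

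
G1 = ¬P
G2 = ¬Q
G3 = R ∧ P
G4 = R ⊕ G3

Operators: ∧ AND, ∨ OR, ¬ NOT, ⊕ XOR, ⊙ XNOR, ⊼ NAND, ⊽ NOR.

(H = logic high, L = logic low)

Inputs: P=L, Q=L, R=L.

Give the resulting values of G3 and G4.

G3 = L, G4 = L

G3 = R AND P = L AND L = L
G4 = R XOR G3 = L XOR L = L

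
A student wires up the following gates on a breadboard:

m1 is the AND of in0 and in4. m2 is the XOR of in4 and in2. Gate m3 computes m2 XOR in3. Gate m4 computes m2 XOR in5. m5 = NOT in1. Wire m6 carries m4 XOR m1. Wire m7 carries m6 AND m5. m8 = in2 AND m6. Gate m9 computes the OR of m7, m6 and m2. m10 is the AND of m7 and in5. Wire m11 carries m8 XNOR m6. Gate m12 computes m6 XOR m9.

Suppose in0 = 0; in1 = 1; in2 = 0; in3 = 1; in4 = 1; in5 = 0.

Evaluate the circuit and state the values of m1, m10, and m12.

m1 = in0 AND in4 = 0 AND 1 = 0
m2 = in4 XOR in2 = 1 XOR 0 = 1
m4 = m2 XOR in5 = 1 XOR 0 = 1
m5 = NOT in1 = NOT 1 = 0
m6 = m4 XOR m1 = 1 XOR 0 = 1
m7 = m6 AND m5 = 1 AND 0 = 0
m9 = m7 OR m6 OR m2 = 0 OR 1 OR 1 = 1
m10 = m7 AND in5 = 0 AND 0 = 0
m12 = m6 XOR m9 = 1 XOR 1 = 0

m1 = 0, m10 = 0, m12 = 0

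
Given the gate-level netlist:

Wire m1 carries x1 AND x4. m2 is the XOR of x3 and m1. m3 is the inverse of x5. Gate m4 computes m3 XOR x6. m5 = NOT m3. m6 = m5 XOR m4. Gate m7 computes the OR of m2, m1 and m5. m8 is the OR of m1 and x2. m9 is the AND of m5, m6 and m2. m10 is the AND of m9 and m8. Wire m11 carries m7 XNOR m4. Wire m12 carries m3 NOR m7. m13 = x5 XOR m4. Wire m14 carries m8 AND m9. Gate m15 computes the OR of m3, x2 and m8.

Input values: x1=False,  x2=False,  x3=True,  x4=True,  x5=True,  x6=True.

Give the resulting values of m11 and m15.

m1 = x1 AND x4 = False AND True = False
m2 = x3 XOR m1 = True XOR False = True
m3 = NOT x5 = NOT True = False
m4 = m3 XOR x6 = False XOR True = True
m5 = NOT m3 = NOT False = True
m7 = m2 OR m1 OR m5 = True OR False OR True = True
m8 = m1 OR x2 = False OR False = False
m11 = m7 XNOR m4 = True XNOR True = True
m15 = m3 OR x2 OR m8 = False OR False OR False = False

m11 = True, m15 = False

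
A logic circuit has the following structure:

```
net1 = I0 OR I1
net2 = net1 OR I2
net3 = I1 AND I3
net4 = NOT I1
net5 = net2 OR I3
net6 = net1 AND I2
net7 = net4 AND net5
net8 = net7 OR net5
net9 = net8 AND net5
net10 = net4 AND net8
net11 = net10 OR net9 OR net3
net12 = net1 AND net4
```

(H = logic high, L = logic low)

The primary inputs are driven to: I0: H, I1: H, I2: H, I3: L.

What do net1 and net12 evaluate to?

net1 = H, net12 = L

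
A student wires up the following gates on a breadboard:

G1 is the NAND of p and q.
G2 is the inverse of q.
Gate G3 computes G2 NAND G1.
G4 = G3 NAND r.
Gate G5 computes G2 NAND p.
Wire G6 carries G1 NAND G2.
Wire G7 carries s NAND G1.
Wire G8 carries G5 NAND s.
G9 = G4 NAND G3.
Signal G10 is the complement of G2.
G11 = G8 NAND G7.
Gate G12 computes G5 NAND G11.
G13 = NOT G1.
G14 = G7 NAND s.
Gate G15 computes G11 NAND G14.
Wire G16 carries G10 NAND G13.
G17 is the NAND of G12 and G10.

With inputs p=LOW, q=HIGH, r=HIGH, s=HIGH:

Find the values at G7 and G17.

G7 = LOW, G17 = HIGH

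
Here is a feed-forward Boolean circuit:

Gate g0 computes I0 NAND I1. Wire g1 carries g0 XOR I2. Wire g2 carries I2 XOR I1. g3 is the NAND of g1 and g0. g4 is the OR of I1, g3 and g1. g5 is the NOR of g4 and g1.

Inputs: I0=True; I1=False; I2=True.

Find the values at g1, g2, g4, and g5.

g1 = False, g2 = True, g4 = True, g5 = False

g0 = I0 NAND I1 = True NAND False = True
g1 = g0 XOR I2 = True XOR True = False
g2 = I2 XOR I1 = True XOR False = True
g3 = g1 NAND g0 = False NAND True = True
g4 = I1 OR g3 OR g1 = False OR True OR False = True
g5 = g4 NOR g1 = True NOR False = False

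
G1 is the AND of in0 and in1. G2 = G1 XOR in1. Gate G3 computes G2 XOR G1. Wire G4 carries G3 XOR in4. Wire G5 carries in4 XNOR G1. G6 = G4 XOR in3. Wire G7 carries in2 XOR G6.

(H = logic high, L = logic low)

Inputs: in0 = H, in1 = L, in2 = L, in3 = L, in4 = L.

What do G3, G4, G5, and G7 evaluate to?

G3 = L, G4 = L, G5 = H, G7 = L

G1 = in0 AND in1 = H AND L = L
G2 = G1 XOR in1 = L XOR L = L
G3 = G2 XOR G1 = L XOR L = L
G4 = G3 XOR in4 = L XOR L = L
G5 = in4 XNOR G1 = L XNOR L = H
G6 = G4 XOR in3 = L XOR L = L
G7 = in2 XOR G6 = L XOR L = L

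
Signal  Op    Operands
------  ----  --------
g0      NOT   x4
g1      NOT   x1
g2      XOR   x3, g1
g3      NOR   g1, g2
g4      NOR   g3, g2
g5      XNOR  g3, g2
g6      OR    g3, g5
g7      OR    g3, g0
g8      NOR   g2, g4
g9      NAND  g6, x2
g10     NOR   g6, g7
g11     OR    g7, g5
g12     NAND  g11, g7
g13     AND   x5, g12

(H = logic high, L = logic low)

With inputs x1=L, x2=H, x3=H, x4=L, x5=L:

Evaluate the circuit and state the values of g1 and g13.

g0 = NOT x4 = NOT L = H
g1 = NOT x1 = NOT L = H
g2 = x3 XOR g1 = H XOR H = L
g3 = g1 NOR g2 = H NOR L = L
g5 = g3 XNOR g2 = L XNOR L = H
g7 = g3 OR g0 = L OR H = H
g11 = g7 OR g5 = H OR H = H
g12 = g11 NAND g7 = H NAND H = L
g13 = x5 AND g12 = L AND L = L

g1 = H  g13 = L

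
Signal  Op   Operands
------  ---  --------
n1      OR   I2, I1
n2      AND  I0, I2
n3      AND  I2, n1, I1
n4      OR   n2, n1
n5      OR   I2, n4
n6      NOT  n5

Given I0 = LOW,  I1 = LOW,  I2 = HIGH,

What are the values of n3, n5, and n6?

n1 = I2 OR I1 = HIGH OR LOW = HIGH
n2 = I0 AND I2 = LOW AND HIGH = LOW
n3 = I2 AND n1 AND I1 = HIGH AND HIGH AND LOW = LOW
n4 = n2 OR n1 = LOW OR HIGH = HIGH
n5 = I2 OR n4 = HIGH OR HIGH = HIGH
n6 = NOT n5 = NOT HIGH = LOW

n3 = LOW  n5 = HIGH  n6 = LOW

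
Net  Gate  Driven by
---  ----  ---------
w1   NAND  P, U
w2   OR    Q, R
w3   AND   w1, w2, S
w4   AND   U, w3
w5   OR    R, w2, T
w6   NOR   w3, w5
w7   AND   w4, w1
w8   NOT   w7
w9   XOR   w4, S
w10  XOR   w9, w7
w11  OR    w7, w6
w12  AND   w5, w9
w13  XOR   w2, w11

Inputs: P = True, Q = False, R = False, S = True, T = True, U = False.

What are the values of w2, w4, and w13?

w1 = P NAND U = True NAND False = True
w2 = Q OR R = False OR False = False
w3 = w1 AND w2 AND S = True AND False AND True = False
w4 = U AND w3 = False AND False = False
w5 = R OR w2 OR T = False OR False OR True = True
w6 = w3 NOR w5 = False NOR True = False
w7 = w4 AND w1 = False AND True = False
w11 = w7 OR w6 = False OR False = False
w13 = w2 XOR w11 = False XOR False = False

w2 = False, w4 = False, w13 = False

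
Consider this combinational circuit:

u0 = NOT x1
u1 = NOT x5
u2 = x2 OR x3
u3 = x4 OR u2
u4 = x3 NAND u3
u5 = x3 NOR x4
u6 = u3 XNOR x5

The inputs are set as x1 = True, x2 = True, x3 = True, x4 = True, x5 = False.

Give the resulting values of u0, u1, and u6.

u0 = False, u1 = True, u6 = False

u0 = NOT x1 = NOT True = False
u1 = NOT x5 = NOT False = True
u2 = x2 OR x3 = True OR True = True
u3 = x4 OR u2 = True OR True = True
u6 = u3 XNOR x5 = True XNOR False = False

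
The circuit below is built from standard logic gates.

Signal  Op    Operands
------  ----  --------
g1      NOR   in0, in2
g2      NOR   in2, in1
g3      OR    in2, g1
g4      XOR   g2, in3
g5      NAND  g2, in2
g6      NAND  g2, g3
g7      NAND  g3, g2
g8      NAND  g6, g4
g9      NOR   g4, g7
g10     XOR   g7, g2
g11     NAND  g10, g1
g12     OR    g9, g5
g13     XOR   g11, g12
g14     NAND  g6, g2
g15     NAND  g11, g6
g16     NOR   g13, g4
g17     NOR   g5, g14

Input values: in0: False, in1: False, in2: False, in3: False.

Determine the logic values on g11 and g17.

g11 = False, g17 = False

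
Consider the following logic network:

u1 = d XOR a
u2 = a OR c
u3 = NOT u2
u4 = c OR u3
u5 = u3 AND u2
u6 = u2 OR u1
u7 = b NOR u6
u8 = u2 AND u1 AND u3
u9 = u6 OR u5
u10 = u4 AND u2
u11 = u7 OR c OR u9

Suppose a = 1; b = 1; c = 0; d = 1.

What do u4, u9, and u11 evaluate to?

u4 = 0, u9 = 1, u11 = 1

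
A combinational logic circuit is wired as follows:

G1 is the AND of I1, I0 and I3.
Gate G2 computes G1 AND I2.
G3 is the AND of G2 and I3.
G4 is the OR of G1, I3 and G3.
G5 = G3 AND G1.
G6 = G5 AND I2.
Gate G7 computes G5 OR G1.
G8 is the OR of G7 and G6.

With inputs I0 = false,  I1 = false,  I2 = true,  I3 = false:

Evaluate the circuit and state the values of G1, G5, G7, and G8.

G1 = false  G5 = false  G7 = false  G8 = false

G1 = I1 AND I0 AND I3 = false AND false AND false = false
G2 = G1 AND I2 = false AND true = false
G3 = G2 AND I3 = false AND false = false
G5 = G3 AND G1 = false AND false = false
G6 = G5 AND I2 = false AND true = false
G7 = G5 OR G1 = false OR false = false
G8 = G7 OR G6 = false OR false = false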